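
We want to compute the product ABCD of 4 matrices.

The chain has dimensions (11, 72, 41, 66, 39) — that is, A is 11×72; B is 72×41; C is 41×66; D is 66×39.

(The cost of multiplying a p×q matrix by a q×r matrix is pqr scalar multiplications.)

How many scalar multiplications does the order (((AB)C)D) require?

(AB): 11×72 by 72×41 → 11×41, cost 11·72·41 = 32472
((AB)C): 11×41 by 41×66 → 11×66, cost 11·41·66 = 29766; cumulative 62238
(((AB)C)D): 11×66 by 66×39 → 11×39, cost 11·66·39 = 28314; cumulative 90552
Total: 90552 scalar multiplications.

90552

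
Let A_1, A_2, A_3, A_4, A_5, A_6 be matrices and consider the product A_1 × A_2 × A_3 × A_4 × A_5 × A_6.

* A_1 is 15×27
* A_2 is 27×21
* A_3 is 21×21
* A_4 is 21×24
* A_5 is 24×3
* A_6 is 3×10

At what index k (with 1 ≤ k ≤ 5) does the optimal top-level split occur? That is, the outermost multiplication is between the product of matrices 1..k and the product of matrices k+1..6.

Adjacent pairs: A_1A_2 = 15·27·21 = 8505; A_2A_3 = 27·21·21 = 11907; A_3A_4 = 21·21·24 = 10584; A_4A_5 = 21·24·3 = 1512; A_5A_6 = 24·3·10 = 720.
Length 3: A_1..A_3: k=1: 0+11907+15·27·21=20412; k=2: 8505+0+15·21·21=15120 → min 15120 | A_2..A_4: k=2: 0+10584+27·21·24=24192; k=3: 11907+0+27·21·24=25515 → min 24192 | A_3..A_5: k=3: 0+1512+21·21·3=2835; k=4: 10584+0+21·24·3=12096 → min 2835 | A_4..A_6: k=4: 0+720+21·24·10=5760; k=5: 1512+0+21·3·10=2142 → min 2142.
Length 4: A_1..A_4: k=1: 0+24192+15·27·24=33912; k=2: 8505+10584+15·21·24=26649; k=3: 15120+0+15·21·24=22680 → min 22680 | A_2..A_5: k=2: 0+2835+27·21·3=4536; k=3: 11907+1512+27·21·3=15120; k=4: 24192+0+27·24·3=26136 → min 4536 | A_3..A_6: k=3: 0+2142+21·21·10=6552; k=4: 10584+720+21·24·10=16344; k=5: 2835+0+21·3·10=3465 → min 3465.
Length 5: A_1..A_5: k=1: 0+4536+15·27·3=5751; k=2: 8505+2835+15·21·3=12285; k=3: 15120+1512+15·21·3=17577; k=4: 22680+0+15·24·3=23760 → min 5751 | A_2..A_6: k=2: 0+3465+27·21·10=9135; k=3: 11907+2142+27·21·10=19719; k=4: 24192+720+27·24·10=31392; k=5: 4536+0+27·3·10=5346 → min 5346.
Top-level splits: k=1: (A_1..A_1)·(A_2..A_6) → 0+5346+15·27·10 = 9396; k=2: (A_1..A_2)·(A_3..A_6) → 8505+3465+15·21·10 = 15120; k=3: (A_1..A_3)·(A_4..A_6) → 15120+2142+15·21·10 = 20412; k=4: (A_1..A_4)·(A_5..A_6) → 22680+720+15·24·10 = 27000; k=5: (A_1..A_5)·(A_6..A_6) → 5751+0+15·3·10 = 6201.
Best split is after A_5, i.e. k = 5.

5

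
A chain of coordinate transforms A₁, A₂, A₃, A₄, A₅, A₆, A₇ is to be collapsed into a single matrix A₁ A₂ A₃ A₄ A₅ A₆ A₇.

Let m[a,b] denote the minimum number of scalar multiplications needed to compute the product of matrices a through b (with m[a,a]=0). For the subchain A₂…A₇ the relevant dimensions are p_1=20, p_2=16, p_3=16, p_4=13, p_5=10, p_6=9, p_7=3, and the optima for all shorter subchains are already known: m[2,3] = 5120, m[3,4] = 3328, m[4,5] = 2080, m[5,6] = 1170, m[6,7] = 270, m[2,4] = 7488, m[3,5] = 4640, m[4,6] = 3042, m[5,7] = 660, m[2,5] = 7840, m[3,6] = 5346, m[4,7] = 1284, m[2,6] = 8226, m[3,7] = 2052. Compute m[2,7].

3012

m[2,7] = min over k∈[2,6] of m[2,k]+m[k+1,7]+p_{1}·p_k·p_{7}.
k=2: 0 + 2052 + 20·16·3 = 3012; k=3: 5120 + 1284 + 20·16·3 = 7364; k=4: 7488 + 660 + 20·13·3 = 8928; k=5: 7840 + 270 + 20·10·3 = 8710; k=6: 8226 + 0 + 20·9·3 = 8766.
Minimum: 3012 at k=2.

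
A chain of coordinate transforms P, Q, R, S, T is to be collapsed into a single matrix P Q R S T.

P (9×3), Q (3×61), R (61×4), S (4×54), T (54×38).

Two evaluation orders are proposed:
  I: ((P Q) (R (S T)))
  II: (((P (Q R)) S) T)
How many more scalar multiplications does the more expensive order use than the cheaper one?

Order I = ((P Q) (R (S T))): (P Q): 9×3 by 3×61 → 9×61, cost 9·3·61 = 1647; (S T): 4×54 by 54×38 → 4×38, cost 4·54·38 = 8208; (R (S T)): 61×4 by 4×38 → 61×38, cost 61·4·38 = 9272; cumulative 17480; ((P Q) (R (S T))): 9×61 by 61×38 → 9×38, cost 9·61·38 = 20862; cumulative 39989. Total 39989.
Order II = (((P (Q R)) S) T): (Q R): 3×61 by 61×4 → 3×4, cost 3·61·4 = 732; (P (Q R)): 9×3 by 3×4 → 9×4, cost 9·3·4 = 108; cumulative 840; ((P (Q R)) S): 9×4 by 4×54 → 9×54, cost 9·4·54 = 1944; cumulative 2784; (((P (Q R)) S) T): 9×54 by 54×38 → 9×38, cost 9·54·38 = 18468; cumulative 21252. Total 21252.
Difference: |39989 − 21252| = 18737.

18737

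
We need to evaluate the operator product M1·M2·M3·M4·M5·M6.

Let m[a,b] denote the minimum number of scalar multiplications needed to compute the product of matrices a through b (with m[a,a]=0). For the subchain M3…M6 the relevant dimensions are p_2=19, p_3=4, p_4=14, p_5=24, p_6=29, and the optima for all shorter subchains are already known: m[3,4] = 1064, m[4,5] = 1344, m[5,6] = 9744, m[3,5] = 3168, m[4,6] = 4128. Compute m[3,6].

6332

m[3,6] = min over k∈[3,5] of m[3,k]+m[k+1,6]+p_{2}·p_k·p_{6}.
k=3: 0 + 4128 + 19·4·29 = 6332; k=4: 1064 + 9744 + 19·14·29 = 18522; k=5: 3168 + 0 + 19·24·29 = 16392.
Minimum: 6332 at k=3.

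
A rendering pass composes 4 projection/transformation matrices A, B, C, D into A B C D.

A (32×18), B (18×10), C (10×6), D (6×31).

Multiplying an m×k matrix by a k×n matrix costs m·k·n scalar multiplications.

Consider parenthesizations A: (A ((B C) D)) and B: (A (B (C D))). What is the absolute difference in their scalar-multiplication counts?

3012

Order A = (A ((B C) D)): (B C): 18×10 by 10×6 → 18×6, cost 18·10·6 = 1080; ((B C) D): 18×6 by 6×31 → 18×31, cost 18·6·31 = 3348; cumulative 4428; (A ((B C) D)): 32×18 by 18×31 → 32×31, cost 32·18·31 = 17856; cumulative 22284. Total 22284.
Order B = (A (B (C D))): (C D): 10×6 by 6×31 → 10×31, cost 10·6·31 = 1860; (B (C D)): 18×10 by 10×31 → 18×31, cost 18·10·31 = 5580; cumulative 7440; (A (B (C D))): 32×18 by 18×31 → 32×31, cost 32·18·31 = 17856; cumulative 25296. Total 25296.
Difference: |22284 − 25296| = 3012.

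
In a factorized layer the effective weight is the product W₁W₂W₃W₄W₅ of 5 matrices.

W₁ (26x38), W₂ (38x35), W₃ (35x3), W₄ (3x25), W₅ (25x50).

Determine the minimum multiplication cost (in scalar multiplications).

Adjacent pairs: W₁W₂ = 26·38·35 = 34580; W₂W₃ = 38·35·3 = 3990; W₃W₄ = 35·3·25 = 2625; W₄W₅ = 3·25·50 = 3750.
Length 3: W₁..W₃: k=1: 0+3990+26·38·3=6954; k=2: 34580+0+26·35·3=37310 → min 6954 | W₂..W₄: k=2: 0+2625+38·35·25=35875; k=3: 3990+0+38·3·25=6840 → min 6840 | W₃..W₅: k=3: 0+3750+35·3·50=9000; k=4: 2625+0+35·25·50=46375 → min 9000.
Length 4: W₁..W₄: k=1: 0+6840+26·38·25=31540; k=2: 34580+2625+26·35·25=59955; k=3: 6954+0+26·3·25=8904 → min 8904 | W₂..W₅: k=2: 0+9000+38·35·50=75500; k=3: 3990+3750+38·3·50=13440; k=4: 6840+0+38·25·50=54340 → min 13440.
Length 5: W₁..W₅: k=1: 0+13440+26·38·50=62840; k=2: 34580+9000+26·35·50=89080; k=3: 6954+3750+26·3·50=14604; k=4: 8904+0+26·25·50=41404 → min 14604.
Optimal order: ((W₁(W₂W₃))(W₄W₅)) with cost 14604.

14604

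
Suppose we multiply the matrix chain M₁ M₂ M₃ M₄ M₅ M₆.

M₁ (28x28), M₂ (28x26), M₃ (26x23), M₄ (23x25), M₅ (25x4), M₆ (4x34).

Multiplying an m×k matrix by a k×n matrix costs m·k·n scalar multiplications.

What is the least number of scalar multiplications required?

14548

Adjacent pairs: M₁M₂ = 28·28·26 = 20384; M₂M₃ = 28·26·23 = 16744; M₃M₄ = 26·23·25 = 14950; M₄M₅ = 23·25·4 = 2300; M₅M₆ = 25·4·34 = 3400.
Length 3: M₁..M₃: k=1: 0+16744+28·28·23=34776; k=2: 20384+0+28·26·23=37128 → min 34776 | M₂..M₄: k=2: 0+14950+28·26·25=33150; k=3: 16744+0+28·23·25=32844 → min 32844 | M₃..M₅: k=3: 0+2300+26·23·4=4692; k=4: 14950+0+26·25·4=17550 → min 4692 | M₄..M₆: k=4: 0+3400+23·25·34=22950; k=5: 2300+0+23·4·34=5428 → min 5428.
Length 4: M₁..M₄: k=1: 0+32844+28·28·25=52444; k=2: 20384+14950+28·26·25=53534; k=3: 34776+0+28·23·25=50876 → min 50876 | M₂..M₅: k=2: 0+4692+28·26·4=7604; k=3: 16744+2300+28·23·4=21620; k=4: 32844+0+28·25·4=35644 → min 7604 | M₃..M₆: k=3: 0+5428+26·23·34=25760; k=4: 14950+3400+26·25·34=40450; k=5: 4692+0+26·4·34=8228 → min 8228.
Length 5: M₁..M₅: k=1: 0+7604+28·28·4=10740; k=2: 20384+4692+28·26·4=27988; k=3: 34776+2300+28·23·4=39652; k=4: 50876+0+28·25·4=53676 → min 10740 | M₂..M₆: k=2: 0+8228+28·26·34=32980; k=3: 16744+5428+28·23·34=44068; k=4: 32844+3400+28·25·34=60044; k=5: 7604+0+28·4·34=11412 → min 11412.
Length 6: M₁..M₆: k=1: 0+11412+28·28·34=38068; k=2: 20384+8228+28·26·34=53364; k=3: 34776+5428+28·23·34=62100; k=4: 50876+3400+28·25·34=78076; k=5: 10740+0+28·4·34=14548 → min 14548.
Optimal order: ((M₁ (M₂ (M₃ (M₄ M₅)))) M₆) with cost 14548.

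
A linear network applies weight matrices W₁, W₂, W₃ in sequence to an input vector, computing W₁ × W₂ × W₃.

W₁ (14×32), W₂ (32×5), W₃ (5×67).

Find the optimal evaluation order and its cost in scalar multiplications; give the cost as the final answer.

(W₁ × (W₂ × W₃)): cost 40736.
((W₁ × W₂) × W₃): cost 6930.
Optimal: ((W₁ × W₂) × W₃) with cost 6930.

6930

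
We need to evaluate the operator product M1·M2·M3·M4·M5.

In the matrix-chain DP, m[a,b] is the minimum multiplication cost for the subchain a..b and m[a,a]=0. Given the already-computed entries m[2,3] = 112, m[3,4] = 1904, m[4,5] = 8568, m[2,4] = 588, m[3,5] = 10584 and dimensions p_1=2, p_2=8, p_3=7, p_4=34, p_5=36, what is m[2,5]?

m[2,5] = min over k∈[2,4] of m[2,k]+m[k+1,5]+p_{1}·p_k·p_{5}.
k=2: 0 + 10584 + 2·8·36 = 11160; k=3: 112 + 8568 + 2·7·36 = 9184; k=4: 588 + 0 + 2·34·36 = 3036.
Minimum: 3036 at k=4.

3036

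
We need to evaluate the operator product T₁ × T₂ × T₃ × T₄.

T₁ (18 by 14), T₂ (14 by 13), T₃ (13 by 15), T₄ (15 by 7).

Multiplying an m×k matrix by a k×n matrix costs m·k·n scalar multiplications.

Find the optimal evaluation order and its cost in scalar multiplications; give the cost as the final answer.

Adjacent pairs: T₁T₂ = 18·14·13 = 3276; T₂T₃ = 14·13·15 = 2730; T₃T₄ = 13·15·7 = 1365.
Length 3: T₁..T₃: k=1: 0+2730+18·14·15=6510; k=2: 3276+0+18·13·15=6786 → min 6510 | T₂..T₄: k=2: 0+1365+14·13·7=2639; k=3: 2730+0+14·15·7=4200 → min 2639.
Length 4: T₁..T₄: k=1: 0+2639+18·14·7=4403; k=2: 3276+1365+18·13·7=6279; k=3: 6510+0+18·15·7=8400 → min 4403.
Optimal parenthesization: (T₁ × (T₂ × (T₃ × T₄))) with cost 4403.

4403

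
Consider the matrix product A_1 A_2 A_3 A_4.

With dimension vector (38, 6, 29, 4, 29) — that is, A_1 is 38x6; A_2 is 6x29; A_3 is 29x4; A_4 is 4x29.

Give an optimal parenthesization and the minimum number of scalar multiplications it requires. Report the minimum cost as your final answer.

Adjacent pairs: A_1A_2 = 38·6·29 = 6612; A_2A_3 = 6·29·4 = 696; A_3A_4 = 29·4·29 = 3364.
Length 3: A_1..A_3: k=1: 0+696+38·6·4=1608; k=2: 6612+0+38·29·4=11020 → min 1608 | A_2..A_4: k=2: 0+3364+6·29·29=8410; k=3: 696+0+6·4·29=1392 → min 1392.
Length 4: A_1..A_4: k=1: 0+1392+38·6·29=8004; k=2: 6612+3364+38·29·29=41934; k=3: 1608+0+38·4·29=6016 → min 6016.
Optimal parenthesization: ((A_1 (A_2 A_3)) A_4) with cost 6016.

6016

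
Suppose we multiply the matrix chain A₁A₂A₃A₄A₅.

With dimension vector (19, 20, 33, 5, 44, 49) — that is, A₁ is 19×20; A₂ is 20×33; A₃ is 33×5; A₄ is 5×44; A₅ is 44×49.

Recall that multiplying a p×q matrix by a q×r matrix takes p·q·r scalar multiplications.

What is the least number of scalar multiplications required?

20635

Adjacent pairs: A₁A₂ = 19·20·33 = 12540; A₂A₃ = 20·33·5 = 3300; A₃A₄ = 33·5·44 = 7260; A₄A₅ = 5·44·49 = 10780.
Length 3: A₁..A₃: k=1: 0+3300+19·20·5=5200; k=2: 12540+0+19·33·5=15675 → min 5200 | A₂..A₄: k=2: 0+7260+20·33·44=36300; k=3: 3300+0+20·5·44=7700 → min 7700 | A₃..A₅: k=3: 0+10780+33·5·49=18865; k=4: 7260+0+33·44·49=78408 → min 18865.
Length 4: A₁..A₄: k=1: 0+7700+19·20·44=24420; k=2: 12540+7260+19·33·44=47388; k=3: 5200+0+19·5·44=9380 → min 9380 | A₂..A₅: k=2: 0+18865+20·33·49=51205; k=3: 3300+10780+20·5·49=18980; k=4: 7700+0+20·44·49=50820 → min 18980.
Length 5: A₁..A₅: k=1: 0+18980+19·20·49=37600; k=2: 12540+18865+19·33·49=62128; k=3: 5200+10780+19·5·49=20635; k=4: 9380+0+19·44·49=50344 → min 20635.
Optimal order: ((A₁(A₂A₃))(A₄A₅)) with cost 20635.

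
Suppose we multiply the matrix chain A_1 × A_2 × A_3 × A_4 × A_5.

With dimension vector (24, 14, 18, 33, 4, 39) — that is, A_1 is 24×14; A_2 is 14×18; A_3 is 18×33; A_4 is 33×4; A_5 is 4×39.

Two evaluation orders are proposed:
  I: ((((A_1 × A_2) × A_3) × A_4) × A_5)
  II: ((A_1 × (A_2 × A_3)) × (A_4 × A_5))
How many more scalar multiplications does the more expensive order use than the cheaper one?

28224

Order I = ((((A_1 × A_2) × A_3) × A_4) × A_5): (A_1 × A_2): 24×14 by 14×18 → 24×18, cost 24·14·18 = 6048; ((A_1 × A_2) × A_3): 24×18 by 18×33 → 24×33, cost 24·18·33 = 14256; cumulative 20304; (((A_1 × A_2) × A_3) × A_4): 24×33 by 33×4 → 24×4, cost 24·33·4 = 3168; cumulative 23472; ((((A_1 × A_2) × A_3) × A_4) × A_5): 24×4 by 4×39 → 24×39, cost 24·4·39 = 3744; cumulative 27216. Total 27216.
Order II = ((A_1 × (A_2 × A_3)) × (A_4 × A_5)): (A_2 × A_3): 14×18 by 18×33 → 14×33, cost 14·18·33 = 8316; (A_1 × (A_2 × A_3)): 24×14 by 14×33 → 24×33, cost 24·14·33 = 11088; cumulative 19404; (A_4 × A_5): 33×4 by 4×39 → 33×39, cost 33·4·39 = 5148; ((A_1 × (A_2 × A_3)) × (A_4 × A_5)): 24×33 by 33×39 → 24×39, cost 24·33·39 = 30888; cumulative 55440. Total 55440.
Difference: |27216 − 55440| = 28224.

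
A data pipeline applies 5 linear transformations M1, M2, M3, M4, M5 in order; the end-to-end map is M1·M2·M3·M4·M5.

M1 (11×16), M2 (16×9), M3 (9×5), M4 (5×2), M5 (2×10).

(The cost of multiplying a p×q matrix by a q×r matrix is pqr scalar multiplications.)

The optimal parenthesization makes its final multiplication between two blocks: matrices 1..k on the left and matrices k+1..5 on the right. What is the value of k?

Adjacent pairs: M1M2 = 11·16·9 = 1584; M2M3 = 16·9·5 = 720; M3M4 = 9·5·2 = 90; M4M5 = 5·2·10 = 100.
Length 3: M1..M3: k=1: 0+720+11·16·5=1600; k=2: 1584+0+11·9·5=2079 → min 1600 | M2..M4: k=2: 0+90+16·9·2=378; k=3: 720+0+16·5·2=880 → min 378 | M3..M5: k=3: 0+100+9·5·10=550; k=4: 90+0+9·2·10=270 → min 270.
Length 4: M1..M4: k=1: 0+378+11·16·2=730; k=2: 1584+90+11·9·2=1872; k=3: 1600+0+11·5·2=1710 → min 730 | M2..M5: k=2: 0+270+16·9·10=1710; k=3: 720+100+16·5·10=1620; k=4: 378+0+16·2·10=698 → min 698.
Top-level splits: k=1: (M1..M1)·(M2..M5) → 0+698+11·16·10 = 2458; k=2: (M1..M2)·(M3..M5) → 1584+270+11·9·10 = 2844; k=3: (M1..M3)·(M4..M5) → 1600+100+11·5·10 = 2250; k=4: (M1..M4)·(M5..M5) → 730+0+11·2·10 = 950.
Best split is after M4, i.e. k = 4.

4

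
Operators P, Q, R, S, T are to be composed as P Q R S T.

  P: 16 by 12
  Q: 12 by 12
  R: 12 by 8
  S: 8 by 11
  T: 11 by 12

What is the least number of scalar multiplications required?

5280

Adjacent pairs: PQ = 16·12·12 = 2304; QR = 12·12·8 = 1152; RS = 12·8·11 = 1056; ST = 8·11·12 = 1056.
Length 3: P..R: k=1: 0+1152+16·12·8=2688; k=2: 2304+0+16·12·8=3840 → min 2688 | Q..S: k=2: 0+1056+12·12·11=2640; k=3: 1152+0+12·8·11=2208 → min 2208 | R..T: k=3: 0+1056+12·8·12=2208; k=4: 1056+0+12·11·12=2640 → min 2208.
Length 4: P..S: k=1: 0+2208+16·12·11=4320; k=2: 2304+1056+16·12·11=5472; k=3: 2688+0+16·8·11=4096 → min 4096 | Q..T: k=2: 0+2208+12·12·12=3936; k=3: 1152+1056+12·8·12=3360; k=4: 2208+0+12·11·12=3792 → min 3360.
Length 5: P..T: k=1: 0+3360+16·12·12=5664; k=2: 2304+2208+16·12·12=6816; k=3: 2688+1056+16·8·12=5280; k=4: 4096+0+16·11·12=6208 → min 5280.
Optimal order: ((P (Q R)) (S T)) with cost 5280.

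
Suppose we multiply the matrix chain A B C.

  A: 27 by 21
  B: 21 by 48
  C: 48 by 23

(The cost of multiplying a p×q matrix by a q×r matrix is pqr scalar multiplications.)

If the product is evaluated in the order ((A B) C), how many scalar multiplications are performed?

(A B): 27×21 by 21×48 → 27×48, cost 27·21·48 = 27216
((A B) C): 27×48 by 48×23 → 27×23, cost 27·48·23 = 29808; cumulative 57024
Total: 57024 scalar multiplications.

57024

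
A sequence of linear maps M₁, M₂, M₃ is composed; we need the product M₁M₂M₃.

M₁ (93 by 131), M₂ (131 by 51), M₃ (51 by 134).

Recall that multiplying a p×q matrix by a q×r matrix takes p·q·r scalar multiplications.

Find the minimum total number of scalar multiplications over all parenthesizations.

1256895

Order (M₁(M₂M₃)): (M₂M₃): 131×51 by 51×134 → 131×134, cost 131·51·134 = 895254; (M₁(M₂M₃)): 93×131 by 131×134 → 93×134, cost 93·131·134 = 1632522; cumulative 2527776. Total 2527776.
Order ((M₁M₂)M₃): (M₁M₂): 93×131 by 131×51 → 93×51, cost 93·131·51 = 621333; ((M₁M₂)M₃): 93×51 by 51×134 → 93×134, cost 93·51·134 = 635562; cumulative 1256895. Total 1256895.
Minimum: 1256895.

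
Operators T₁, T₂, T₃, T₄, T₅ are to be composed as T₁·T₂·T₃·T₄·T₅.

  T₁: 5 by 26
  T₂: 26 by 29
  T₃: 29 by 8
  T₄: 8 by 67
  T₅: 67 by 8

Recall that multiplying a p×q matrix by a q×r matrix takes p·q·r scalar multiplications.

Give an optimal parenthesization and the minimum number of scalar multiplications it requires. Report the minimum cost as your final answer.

Adjacent pairs: T₁T₂ = 5·26·29 = 3770; T₂T₃ = 26·29·8 = 6032; T₃T₄ = 29·8·67 = 15544; T₄T₅ = 8·67·8 = 4288.
Length 3: T₁..T₃: k=1: 0+6032+5·26·8=7072; k=2: 3770+0+5·29·8=4930 → min 4930 | T₂..T₄: k=2: 0+15544+26·29·67=66062; k=3: 6032+0+26·8·67=19968 → min 19968 | T₃..T₅: k=3: 0+4288+29·8·8=6144; k=4: 15544+0+29·67·8=31088 → min 6144.
Length 4: T₁..T₄: k=1: 0+19968+5·26·67=28678; k=2: 3770+15544+5·29·67=29029; k=3: 4930+0+5·8·67=7610 → min 7610 | T₂..T₅: k=2: 0+6144+26·29·8=12176; k=3: 6032+4288+26·8·8=11984; k=4: 19968+0+26·67·8=33904 → min 11984.
Length 5: T₁..T₅: k=1: 0+11984+5·26·8=13024; k=2: 3770+6144+5·29·8=11074; k=3: 4930+4288+5·8·8=9538; k=4: 7610+0+5·67·8=10290 → min 9538.
Optimal parenthesization: (((T₁·T₂)·T₃)·(T₄·T₅)) with cost 9538.

9538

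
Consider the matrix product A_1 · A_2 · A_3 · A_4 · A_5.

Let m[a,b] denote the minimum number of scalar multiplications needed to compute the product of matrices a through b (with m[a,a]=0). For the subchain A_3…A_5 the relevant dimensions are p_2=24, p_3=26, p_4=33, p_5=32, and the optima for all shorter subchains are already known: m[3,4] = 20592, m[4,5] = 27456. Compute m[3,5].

45936

m[3,5] = min over k∈[3,4] of m[3,k]+m[k+1,5]+p_{2}·p_k·p_{5}.
k=3: 0 + 27456 + 24·26·32 = 47424; k=4: 20592 + 0 + 24·33·32 = 45936.
Minimum: 45936 at k=4.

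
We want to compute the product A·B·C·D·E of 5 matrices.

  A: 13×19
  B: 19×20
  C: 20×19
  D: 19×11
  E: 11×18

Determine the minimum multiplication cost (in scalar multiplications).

Adjacent pairs: AB = 13·19·20 = 4940; BC = 19·20·19 = 7220; CD = 20·19·11 = 4180; DE = 19·11·18 = 3762.
Length 3: A..C: k=1: 0+7220+13·19·19=11913; k=2: 4940+0+13·20·19=9880 → min 9880 | B..D: k=2: 0+4180+19·20·11=8360; k=3: 7220+0+19·19·11=11191 → min 8360 | C..E: k=3: 0+3762+20·19·18=10602; k=4: 4180+0+20·11·18=8140 → min 8140.
Length 4: A..D: k=1: 0+8360+13·19·11=11077; k=2: 4940+4180+13·20·11=11980; k=3: 9880+0+13·19·11=12597 → min 11077 | B..E: k=2: 0+8140+19·20·18=14980; k=3: 7220+3762+19·19·18=17480; k=4: 8360+0+19·11·18=12122 → min 12122.
Length 5: A..E: k=1: 0+12122+13·19·18=16568; k=2: 4940+8140+13·20·18=17760; k=3: 9880+3762+13·19·18=18088; k=4: 11077+0+13·11·18=13651 → min 13651.
Optimal order: ((A·(B·(C·D)))·E) with cost 13651.

13651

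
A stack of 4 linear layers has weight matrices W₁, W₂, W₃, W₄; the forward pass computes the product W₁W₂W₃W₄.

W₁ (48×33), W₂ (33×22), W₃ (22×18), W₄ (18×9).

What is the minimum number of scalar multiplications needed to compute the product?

24354

Adjacent pairs: W₁W₂ = 48·33·22 = 34848; W₂W₃ = 33·22·18 = 13068; W₃W₄ = 22·18·9 = 3564.
Length 3: W₁..W₃: k=1: 0+13068+48·33·18=41580; k=2: 34848+0+48·22·18=53856 → min 41580 | W₂..W₄: k=2: 0+3564+33·22·9=10098; k=3: 13068+0+33·18·9=18414 → min 10098.
Length 4: W₁..W₄: k=1: 0+10098+48·33·9=24354; k=2: 34848+3564+48·22·9=47916; k=3: 41580+0+48·18·9=49356 → min 24354.
Optimal order: (W₁(W₂(W₃W₄))) with cost 24354.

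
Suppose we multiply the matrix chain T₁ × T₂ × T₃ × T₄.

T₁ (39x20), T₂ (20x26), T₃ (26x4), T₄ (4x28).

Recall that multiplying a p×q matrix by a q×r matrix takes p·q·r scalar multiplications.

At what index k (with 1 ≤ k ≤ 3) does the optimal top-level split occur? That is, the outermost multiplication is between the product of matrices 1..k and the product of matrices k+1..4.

Adjacent pairs: T₁T₂ = 39·20·26 = 20280; T₂T₃ = 20·26·4 = 2080; T₃T₄ = 26·4·28 = 2912.
Length 3: T₁..T₃: k=1: 0+2080+39·20·4=5200; k=2: 20280+0+39·26·4=24336 → min 5200 | T₂..T₄: k=2: 0+2912+20·26·28=17472; k=3: 2080+0+20·4·28=4320 → min 4320.
Top-level splits: k=1: (T₁..T₁)·(T₂..T₄) → 0+4320+39·20·28 = 26160; k=2: (T₁..T₂)·(T₃..T₄) → 20280+2912+39·26·28 = 51584; k=3: (T₁..T₃)·(T₄..T₄) → 5200+0+39·4·28 = 9568.
Best split is after T₃, i.e. k = 3.

3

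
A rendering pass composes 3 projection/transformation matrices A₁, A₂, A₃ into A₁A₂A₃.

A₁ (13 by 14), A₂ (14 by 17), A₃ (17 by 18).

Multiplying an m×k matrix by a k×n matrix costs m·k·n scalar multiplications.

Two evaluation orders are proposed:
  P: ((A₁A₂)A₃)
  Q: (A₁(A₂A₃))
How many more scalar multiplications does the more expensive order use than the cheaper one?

Order P = ((A₁A₂)A₃): (A₁A₂): 13×14 by 14×17 → 13×17, cost 13·14·17 = 3094; ((A₁A₂)A₃): 13×17 by 17×18 → 13×18, cost 13·17·18 = 3978; cumulative 7072. Total 7072.
Order Q = (A₁(A₂A₃)): (A₂A₃): 14×17 by 17×18 → 14×18, cost 14·17·18 = 4284; (A₁(A₂A₃)): 13×14 by 14×18 → 13×18, cost 13·14·18 = 3276; cumulative 7560. Total 7560.
Difference: |7072 − 7560| = 488.

488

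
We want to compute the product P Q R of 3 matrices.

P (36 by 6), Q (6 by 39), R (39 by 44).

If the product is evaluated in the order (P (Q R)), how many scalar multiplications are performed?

19800

(Q R): 6×39 by 39×44 → 6×44, cost 6·39·44 = 10296
(P (Q R)): 36×6 by 6×44 → 36×44, cost 36·6·44 = 9504; cumulative 19800
Total: 19800 scalar multiplications.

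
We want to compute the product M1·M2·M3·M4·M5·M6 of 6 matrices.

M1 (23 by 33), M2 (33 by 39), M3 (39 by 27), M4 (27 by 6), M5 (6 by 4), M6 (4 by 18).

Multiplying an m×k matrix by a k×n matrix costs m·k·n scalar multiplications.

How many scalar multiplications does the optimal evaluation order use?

14700

Adjacent pairs: M1M2 = 23·33·39 = 29601; M2M3 = 33·39·27 = 34749; M3M4 = 39·27·6 = 6318; M4M5 = 27·6·4 = 648; M5M6 = 6·4·18 = 432.
Length 3: M1..M3: k=1: 0+34749+23·33·27=55242; k=2: 29601+0+23·39·27=53820 → min 53820 | M2..M4: k=2: 0+6318+33·39·6=14040; k=3: 34749+0+33·27·6=40095 → min 14040 | M3..M5: k=3: 0+648+39·27·4=4860; k=4: 6318+0+39·6·4=7254 → min 4860 | M4..M6: k=4: 0+432+27·6·18=3348; k=5: 648+0+27·4·18=2592 → min 2592.
Length 4: M1..M4: k=1: 0+14040+23·33·6=18594; k=2: 29601+6318+23·39·6=41301; k=3: 53820+0+23·27·6=57546 → min 18594 | M2..M5: k=2: 0+4860+33·39·4=10008; k=3: 34749+648+33·27·4=38961; k=4: 14040+0+33·6·4=14832 → min 10008 | M3..M6: k=3: 0+2592+39·27·18=21546; k=4: 6318+432+39·6·18=10962; k=5: 4860+0+39·4·18=7668 → min 7668.
Length 5: M1..M5: k=1: 0+10008+23·33·4=13044; k=2: 29601+4860+23·39·4=38049; k=3: 53820+648+23·27·4=56952; k=4: 18594+0+23·6·4=19146 → min 13044 | M2..M6: k=2: 0+7668+33·39·18=30834; k=3: 34749+2592+33·27·18=53379; k=4: 14040+432+33·6·18=18036; k=5: 10008+0+33·4·18=12384 → min 12384.
Length 6: M1..M6: k=1: 0+12384+23·33·18=26046; k=2: 29601+7668+23·39·18=53415; k=3: 53820+2592+23·27·18=67590; k=4: 18594+432+23·6·18=21510; k=5: 13044+0+23·4·18=14700 → min 14700.
Optimal order: ((M1·(M2·(M3·(M4·M5))))·M6) with cost 14700.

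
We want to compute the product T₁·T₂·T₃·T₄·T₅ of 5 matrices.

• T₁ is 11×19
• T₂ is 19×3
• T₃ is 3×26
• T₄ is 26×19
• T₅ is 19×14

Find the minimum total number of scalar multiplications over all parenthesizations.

Adjacent pairs: T₁T₂ = 11·19·3 = 627; T₂T₃ = 19·3·26 = 1482; T₃T₄ = 3·26·19 = 1482; T₄T₅ = 26·19·14 = 6916.
Length 3: T₁..T₃: k=1: 0+1482+11·19·26=6916; k=2: 627+0+11·3·26=1485 → min 1485 | T₂..T₄: k=2: 0+1482+19·3·19=2565; k=3: 1482+0+19·26·19=10868 → min 2565 | T₃..T₅: k=3: 0+6916+3·26·14=8008; k=4: 1482+0+3·19·14=2280 → min 2280.
Length 4: T₁..T₄: k=1: 0+2565+11·19·19=6536; k=2: 627+1482+11·3·19=2736; k=3: 1485+0+11·26·19=6919 → min 2736 | T₂..T₅: k=2: 0+2280+19·3·14=3078; k=3: 1482+6916+19·26·14=15314; k=4: 2565+0+19·19·14=7619 → min 3078.
Length 5: T₁..T₅: k=1: 0+3078+11·19·14=6004; k=2: 627+2280+11·3·14=3369; k=3: 1485+6916+11·26·14=12405; k=4: 2736+0+11·19·14=5662 → min 3369.
Optimal order: ((T₁·T₂)·((T₃·T₄)·T₅)) with cost 3369.

3369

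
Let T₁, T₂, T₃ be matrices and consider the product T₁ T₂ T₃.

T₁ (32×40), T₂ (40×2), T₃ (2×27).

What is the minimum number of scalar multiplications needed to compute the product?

Order (T₁ (T₂ T₃)): (T₂ T₃): 40×2 by 2×27 → 40×27, cost 40·2·27 = 2160; (T₁ (T₂ T₃)): 32×40 by 40×27 → 32×27, cost 32·40·27 = 34560; cumulative 36720. Total 36720.
Order ((T₁ T₂) T₃): (T₁ T₂): 32×40 by 40×2 → 32×2, cost 32·40·2 = 2560; ((T₁ T₂) T₃): 32×2 by 2×27 → 32×27, cost 32·2·27 = 1728; cumulative 4288. Total 4288.
Minimum: 4288.

4288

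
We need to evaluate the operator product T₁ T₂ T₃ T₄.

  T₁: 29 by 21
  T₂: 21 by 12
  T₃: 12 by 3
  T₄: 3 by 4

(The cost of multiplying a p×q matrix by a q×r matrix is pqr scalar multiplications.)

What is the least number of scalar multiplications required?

2931

Adjacent pairs: T₁T₂ = 29·21·12 = 7308; T₂T₃ = 21·12·3 = 756; T₃T₄ = 12·3·4 = 144.
Length 3: T₁..T₃: k=1: 0+756+29·21·3=2583; k=2: 7308+0+29·12·3=8352 → min 2583 | T₂..T₄: k=2: 0+144+21·12·4=1152; k=3: 756+0+21·3·4=1008 → min 1008.
Length 4: T₁..T₄: k=1: 0+1008+29·21·4=3444; k=2: 7308+144+29·12·4=8844; k=3: 2583+0+29·3·4=2931 → min 2931.
Optimal order: ((T₁ (T₂ T₃)) T₄) with cost 2931.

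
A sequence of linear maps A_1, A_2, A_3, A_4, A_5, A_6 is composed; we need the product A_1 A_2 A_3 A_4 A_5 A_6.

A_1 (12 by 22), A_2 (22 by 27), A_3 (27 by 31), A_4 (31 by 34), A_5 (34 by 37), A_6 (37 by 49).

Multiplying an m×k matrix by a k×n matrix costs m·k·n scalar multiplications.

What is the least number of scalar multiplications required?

66672

Adjacent pairs: A_1A_2 = 12·22·27 = 7128; A_2A_3 = 22·27·31 = 18414; A_3A_4 = 27·31·34 = 28458; A_4A_5 = 31·34·37 = 38998; A_5A_6 = 34·37·49 = 61642.
Length 3: A_1..A_3: k=1: 0+18414+12·22·31=26598; k=2: 7128+0+12·27·31=17172 → min 17172 | A_2..A_4: k=2: 0+28458+22·27·34=48654; k=3: 18414+0+22·31·34=41602 → min 41602 | A_3..A_5: k=3: 0+38998+27·31·37=69967; k=4: 28458+0+27·34·37=62424 → min 62424 | A_4..A_6: k=4: 0+61642+31·34·49=113288; k=5: 38998+0+31·37·49=95201 → min 95201.
Length 4: A_1..A_4: k=1: 0+41602+12·22·34=50578; k=2: 7128+28458+12·27·34=46602; k=3: 17172+0+12·31·34=29820 → min 29820 | A_2..A_5: k=2: 0+62424+22·27·37=84402; k=3: 18414+38998+22·31·37=82646; k=4: 41602+0+22·34·37=69278 → min 69278 | A_3..A_6: k=3: 0+95201+27·31·49=136214; k=4: 28458+61642+27·34·49=135082; k=5: 62424+0+27·37·49=111375 → min 111375.
Length 5: A_1..A_5: k=1: 0+69278+12·22·37=79046; k=2: 7128+62424+12·27·37=81540; k=3: 17172+38998+12·31·37=69934; k=4: 29820+0+12·34·37=44916 → min 44916 | A_2..A_6: k=2: 0+111375+22·27·49=140481; k=3: 18414+95201+22·31·49=147033; k=4: 41602+61642+22·34·49=139896; k=5: 69278+0+22·37·49=109164 → min 109164.
Length 6: A_1..A_6: k=1: 0+109164+12·22·49=122100; k=2: 7128+111375+12·27·49=134379; k=3: 17172+95201+12·31·49=130601; k=4: 29820+61642+12·34·49=111454; k=5: 44916+0+12·37·49=66672 → min 66672.
Optimal order: (((((A_1 A_2) A_3) A_4) A_5) A_6) with cost 66672.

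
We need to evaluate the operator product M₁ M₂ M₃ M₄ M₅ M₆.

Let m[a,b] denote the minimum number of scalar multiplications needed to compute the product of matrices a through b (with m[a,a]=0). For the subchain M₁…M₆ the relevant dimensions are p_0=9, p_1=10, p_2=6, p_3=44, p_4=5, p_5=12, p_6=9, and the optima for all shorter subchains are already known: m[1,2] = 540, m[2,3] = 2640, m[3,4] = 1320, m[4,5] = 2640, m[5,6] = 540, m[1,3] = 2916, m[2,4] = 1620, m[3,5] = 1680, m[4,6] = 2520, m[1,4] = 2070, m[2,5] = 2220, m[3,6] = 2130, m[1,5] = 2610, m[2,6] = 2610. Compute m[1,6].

m[1,6] = min over k∈[1,5] of m[1,k]+m[k+1,6]+p_{0}·p_k·p_{6}.
k=1: 0 + 2610 + 9·10·9 = 3420; k=2: 540 + 2130 + 9·6·9 = 3156; k=3: 2916 + 2520 + 9·44·9 = 9000; k=4: 2070 + 540 + 9·5·9 = 3015; k=5: 2610 + 0 + 9·12·9 = 3582.
Minimum: 3015 at k=4.

3015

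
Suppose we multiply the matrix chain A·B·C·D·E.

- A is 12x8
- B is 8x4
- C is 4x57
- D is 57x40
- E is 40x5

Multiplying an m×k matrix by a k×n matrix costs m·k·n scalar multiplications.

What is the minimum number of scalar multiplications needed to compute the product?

Adjacent pairs: AB = 12·8·4 = 384; BC = 8·4·57 = 1824; CD = 4·57·40 = 9120; DE = 57·40·5 = 11400.
Length 3: A..C: k=1: 0+1824+12·8·57=7296; k=2: 384+0+12·4·57=3120 → min 3120 | B..D: k=2: 0+9120+8·4·40=10400; k=3: 1824+0+8·57·40=20064 → min 10400 | C..E: k=3: 0+11400+4·57·5=12540; k=4: 9120+0+4·40·5=9920 → min 9920.
Length 4: A..D: k=1: 0+10400+12·8·40=14240; k=2: 384+9120+12·4·40=11424; k=3: 3120+0+12·57·40=30480 → min 11424 | B..E: k=2: 0+9920+8·4·5=10080; k=3: 1824+11400+8·57·5=15504; k=4: 10400+0+8·40·5=12000 → min 10080.
Length 5: A..E: k=1: 0+10080+12·8·5=10560; k=2: 384+9920+12·4·5=10544; k=3: 3120+11400+12·57·5=17940; k=4: 11424+0+12·40·5=13824 → min 10544.
Optimal order: ((A·B)·((C·D)·E)) with cost 10544.

10544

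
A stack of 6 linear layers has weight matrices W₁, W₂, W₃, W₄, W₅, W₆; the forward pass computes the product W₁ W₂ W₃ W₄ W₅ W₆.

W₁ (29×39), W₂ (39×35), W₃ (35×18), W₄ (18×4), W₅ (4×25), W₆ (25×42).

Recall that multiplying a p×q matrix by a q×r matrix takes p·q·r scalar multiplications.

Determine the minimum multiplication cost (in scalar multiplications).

Adjacent pairs: W₁W₂ = 29·39·35 = 39585; W₂W₃ = 39·35·18 = 24570; W₃W₄ = 35·18·4 = 2520; W₄W₅ = 18·4·25 = 1800; W₅W₆ = 4·25·42 = 4200.
Length 3: W₁..W₃: k=1: 0+24570+29·39·18=44928; k=2: 39585+0+29·35·18=57855 → min 44928 | W₂..W₄: k=2: 0+2520+39·35·4=7980; k=3: 24570+0+39·18·4=27378 → min 7980 | W₃..W₅: k=3: 0+1800+35·18·25=17550; k=4: 2520+0+35·4·25=6020 → min 6020 | W₄..W₆: k=4: 0+4200+18·4·42=7224; k=5: 1800+0+18·25·42=20700 → min 7224.
Length 4: W₁..W₄: k=1: 0+7980+29·39·4=12504; k=2: 39585+2520+29·35·4=46165; k=3: 44928+0+29·18·4=47016 → min 12504 | W₂..W₅: k=2: 0+6020+39·35·25=40145; k=3: 24570+1800+39·18·25=43920; k=4: 7980+0+39·4·25=11880 → min 11880 | W₃..W₆: k=3: 0+7224+35·18·42=33684; k=4: 2520+4200+35·4·42=12600; k=5: 6020+0+35·25·42=42770 → min 12600.
Length 5: W₁..W₅: k=1: 0+11880+29·39·25=40155; k=2: 39585+6020+29·35·25=70980; k=3: 44928+1800+29·18·25=59778; k=4: 12504+0+29·4·25=15404 → min 15404 | W₂..W₆: k=2: 0+12600+39·35·42=69930; k=3: 24570+7224+39·18·42=61278; k=4: 7980+4200+39·4·42=18732; k=5: 11880+0+39·25·42=52830 → min 18732.
Length 6: W₁..W₆: k=1: 0+18732+29·39·42=66234; k=2: 39585+12600+29·35·42=94815; k=3: 44928+7224+29·18·42=74076; k=4: 12504+4200+29·4·42=21576; k=5: 15404+0+29·25·42=45854 → min 21576.
Optimal order: ((W₁ (W₂ (W₃ W₄))) (W₅ W₆)) with cost 21576.

21576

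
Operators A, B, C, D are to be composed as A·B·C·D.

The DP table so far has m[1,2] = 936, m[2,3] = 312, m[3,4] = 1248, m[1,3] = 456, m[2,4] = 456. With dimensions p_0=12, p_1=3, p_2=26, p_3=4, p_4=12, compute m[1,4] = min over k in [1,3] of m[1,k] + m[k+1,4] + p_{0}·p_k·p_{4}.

888

m[1,4] = min over k∈[1,3] of m[1,k]+m[k+1,4]+p_{0}·p_k·p_{4}.
k=1: 0 + 456 + 12·3·12 = 888; k=2: 936 + 1248 + 12·26·12 = 5928; k=3: 456 + 0 + 12·4·12 = 1032.
Minimum: 888 at k=1.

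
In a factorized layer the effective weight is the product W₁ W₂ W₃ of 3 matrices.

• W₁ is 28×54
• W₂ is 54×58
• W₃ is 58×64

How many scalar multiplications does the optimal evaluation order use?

Order (W₁ (W₂ W₃)): (W₂ W₃): 54×58 by 58×64 → 54×64, cost 54·58·64 = 200448; (W₁ (W₂ W₃)): 28×54 by 54×64 → 28×64, cost 28·54·64 = 96768; cumulative 297216. Total 297216.
Order ((W₁ W₂) W₃): (W₁ W₂): 28×54 by 54×58 → 28×58, cost 28·54·58 = 87696; ((W₁ W₂) W₃): 28×58 by 58×64 → 28×64, cost 28·58·64 = 103936; cumulative 191632. Total 191632.
Minimum: 191632.

191632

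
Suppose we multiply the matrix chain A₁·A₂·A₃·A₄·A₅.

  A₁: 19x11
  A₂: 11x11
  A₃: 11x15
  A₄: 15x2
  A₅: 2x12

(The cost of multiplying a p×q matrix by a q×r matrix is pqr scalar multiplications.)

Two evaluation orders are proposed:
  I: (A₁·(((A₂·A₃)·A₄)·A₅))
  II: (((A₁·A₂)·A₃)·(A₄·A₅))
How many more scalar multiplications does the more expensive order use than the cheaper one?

Order I = (A₁·(((A₂·A₃)·A₄)·A₅)): (A₂·A₃): 11×11 by 11×15 → 11×15, cost 11·11·15 = 1815; ((A₂·A₃)·A₄): 11×15 by 15×2 → 11×2, cost 11·15·2 = 330; cumulative 2145; (((A₂·A₃)·A₄)·A₅): 11×2 by 2×12 → 11×12, cost 11·2·12 = 264; cumulative 2409; (A₁·(((A₂·A₃)·A₄)·A₅)): 19×11 by 11×12 → 19×12, cost 19·11·12 = 2508; cumulative 4917. Total 4917.
Order II = (((A₁·A₂)·A₃)·(A₄·A₅)): (A₁·A₂): 19×11 by 11×11 → 19×11, cost 19·11·11 = 2299; ((A₁·A₂)·A₃): 19×11 by 11×15 → 19×15, cost 19·11·15 = 3135; cumulative 5434; (A₄·A₅): 15×2 by 2×12 → 15×12, cost 15·2·12 = 360; (((A₁·A₂)·A₃)·(A₄·A₅)): 19×15 by 15×12 → 19×12, cost 19·15·12 = 3420; cumulative 9214. Total 9214.
Difference: |4917 − 9214| = 4297.

4297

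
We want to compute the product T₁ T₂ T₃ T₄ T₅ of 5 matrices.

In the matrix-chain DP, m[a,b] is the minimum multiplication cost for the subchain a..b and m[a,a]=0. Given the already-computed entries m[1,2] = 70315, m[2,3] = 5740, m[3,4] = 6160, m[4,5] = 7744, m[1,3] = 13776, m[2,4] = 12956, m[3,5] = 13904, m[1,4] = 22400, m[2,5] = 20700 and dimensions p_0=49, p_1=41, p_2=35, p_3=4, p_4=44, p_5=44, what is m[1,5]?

m[1,5] = min over k∈[1,4] of m[1,k]+m[k+1,5]+p_{0}·p_k·p_{5}.
k=1: 0 + 20700 + 49·41·44 = 109096; k=2: 70315 + 13904 + 49·35·44 = 159679; k=3: 13776 + 7744 + 49·4·44 = 30144; k=4: 22400 + 0 + 49·44·44 = 117264.
Minimum: 30144 at k=3.

30144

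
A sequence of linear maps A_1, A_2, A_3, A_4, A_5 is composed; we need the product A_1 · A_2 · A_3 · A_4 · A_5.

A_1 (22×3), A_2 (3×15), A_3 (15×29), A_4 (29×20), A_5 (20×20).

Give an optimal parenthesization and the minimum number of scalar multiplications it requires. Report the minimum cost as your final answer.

5565

Adjacent pairs: A_1A_2 = 22·3·15 = 990; A_2A_3 = 3·15·29 = 1305; A_3A_4 = 15·29·20 = 8700; A_4A_5 = 29·20·20 = 11600.
Length 3: A_1..A_3: k=1: 0+1305+22·3·29=3219; k=2: 990+0+22·15·29=10560 → min 3219 | A_2..A_4: k=2: 0+8700+3·15·20=9600; k=3: 1305+0+3·29·20=3045 → min 3045 | A_3..A_5: k=3: 0+11600+15·29·20=20300; k=4: 8700+0+15·20·20=14700 → min 14700.
Length 4: A_1..A_4: k=1: 0+3045+22·3·20=4365; k=2: 990+8700+22·15·20=16290; k=3: 3219+0+22·29·20=15979 → min 4365 | A_2..A_5: k=2: 0+14700+3·15·20=15600; k=3: 1305+11600+3·29·20=14645; k=4: 3045+0+3·20·20=4245 → min 4245.
Length 5: A_1..A_5: k=1: 0+4245+22·3·20=5565; k=2: 990+14700+22·15·20=22290; k=3: 3219+11600+22·29·20=27579; k=4: 4365+0+22·20·20=13165 → min 5565.
Optimal parenthesization: (A_1 · (((A_2 · A_3) · A_4) · A_5)) with cost 5565.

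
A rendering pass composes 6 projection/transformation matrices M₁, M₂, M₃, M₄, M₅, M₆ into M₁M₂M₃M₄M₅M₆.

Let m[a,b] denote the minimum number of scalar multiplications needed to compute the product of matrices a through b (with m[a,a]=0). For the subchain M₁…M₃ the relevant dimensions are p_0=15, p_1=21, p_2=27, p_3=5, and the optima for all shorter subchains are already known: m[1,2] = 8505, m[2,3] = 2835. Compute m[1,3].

4410

m[1,3] = min over k∈[1,2] of m[1,k]+m[k+1,3]+p_{0}·p_k·p_{3}.
k=1: 0 + 2835 + 15·21·5 = 4410; k=2: 8505 + 0 + 15·27·5 = 10530.
Minimum: 4410 at k=1.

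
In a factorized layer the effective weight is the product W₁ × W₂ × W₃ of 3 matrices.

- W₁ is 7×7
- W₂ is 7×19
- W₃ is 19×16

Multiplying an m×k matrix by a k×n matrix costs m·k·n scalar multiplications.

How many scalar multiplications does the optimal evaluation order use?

Order (W₁ × (W₂ × W₃)): (W₂ × W₃): 7×19 by 19×16 → 7×16, cost 7·19·16 = 2128; (W₁ × (W₂ × W₃)): 7×7 by 7×16 → 7×16, cost 7·7·16 = 784; cumulative 2912. Total 2912.
Order ((W₁ × W₂) × W₃): (W₁ × W₂): 7×7 by 7×19 → 7×19, cost 7·7·19 = 931; ((W₁ × W₂) × W₃): 7×19 by 19×16 → 7×16, cost 7·19·16 = 2128; cumulative 3059. Total 3059.
Minimum: 2912.

2912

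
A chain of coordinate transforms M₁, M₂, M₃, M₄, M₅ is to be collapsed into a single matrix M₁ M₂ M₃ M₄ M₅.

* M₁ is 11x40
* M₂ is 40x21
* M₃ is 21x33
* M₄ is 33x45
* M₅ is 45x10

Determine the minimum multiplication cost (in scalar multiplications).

Adjacent pairs: M₁M₂ = 11·40·21 = 9240; M₂M₃ = 40·21·33 = 27720; M₃M₄ = 21·33·45 = 31185; M₄M₅ = 33·45·10 = 14850.
Length 3: M₁..M₃: k=1: 0+27720+11·40·33=42240; k=2: 9240+0+11·21·33=16863 → min 16863 | M₂..M₄: k=2: 0+31185+40·21·45=68985; k=3: 27720+0+40·33·45=87120 → min 68985 | M₃..M₅: k=3: 0+14850+21·33·10=21780; k=4: 31185+0+21·45·10=40635 → min 21780.
Length 4: M₁..M₄: k=1: 0+68985+11·40·45=88785; k=2: 9240+31185+11·21·45=50820; k=3: 16863+0+11·33·45=33198 → min 33198 | M₂..M₅: k=2: 0+21780+40·21·10=30180; k=3: 27720+14850+40·33·10=55770; k=4: 68985+0+40·45·10=86985 → min 30180.
Length 5: M₁..M₅: k=1: 0+30180+11·40·10=34580; k=2: 9240+21780+11·21·10=33330; k=3: 16863+14850+11·33·10=35343; k=4: 33198+0+11·45·10=38148 → min 33330.
Optimal order: ((M₁ M₂) (M₃ (M₄ M₅))) with cost 33330.

33330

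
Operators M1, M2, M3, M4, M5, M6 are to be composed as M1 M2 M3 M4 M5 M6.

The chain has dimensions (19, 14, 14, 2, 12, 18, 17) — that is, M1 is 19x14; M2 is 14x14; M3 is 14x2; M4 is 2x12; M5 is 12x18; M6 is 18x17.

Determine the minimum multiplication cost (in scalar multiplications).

Adjacent pairs: M1M2 = 19·14·14 = 3724; M2M3 = 14·14·2 = 392; M3M4 = 14·2·12 = 336; M4M5 = 2·12·18 = 432; M5M6 = 12·18·17 = 3672.
Length 3: M1..M3: k=1: 0+392+19·14·2=924; k=2: 3724+0+19·14·2=4256 → min 924 | M2..M4: k=2: 0+336+14·14·12=2688; k=3: 392+0+14·2·12=728 → min 728 | M3..M5: k=3: 0+432+14·2·18=936; k=4: 336+0+14·12·18=3360 → min 936 | M4..M6: k=4: 0+3672+2·12·17=4080; k=5: 432+0+2·18·17=1044 → min 1044.
Length 4: M1..M4: k=1: 0+728+19·14·12=3920; k=2: 3724+336+19·14·12=7252; k=3: 924+0+19·2·12=1380 → min 1380 | M2..M5: k=2: 0+936+14·14·18=4464; k=3: 392+432+14·2·18=1328; k=4: 728+0+14·12·18=3752 → min 1328 | M3..M6: k=3: 0+1044+14·2·17=1520; k=4: 336+3672+14·12·17=6864; k=5: 936+0+14·18·17=5220 → min 1520.
Length 5: M1..M5: k=1: 0+1328+19·14·18=6116; k=2: 3724+936+19·14·18=9448; k=3: 924+432+19·2·18=2040; k=4: 1380+0+19·12·18=5484 → min 2040 | M2..M6: k=2: 0+1520+14·14·17=4852; k=3: 392+1044+14·2·17=1912; k=4: 728+3672+14·12·17=7256; k=5: 1328+0+14·18·17=5612 → min 1912.
Length 6: M1..M6: k=1: 0+1912+19·14·17=6434; k=2: 3724+1520+19·14·17=9766; k=3: 924+1044+19·2·17=2614; k=4: 1380+3672+19·12·17=8928; k=5: 2040+0+19·18·17=7854 → min 2614.
Optimal order: ((M1 (M2 M3)) ((M4 M5) M6)) with cost 2614.

2614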